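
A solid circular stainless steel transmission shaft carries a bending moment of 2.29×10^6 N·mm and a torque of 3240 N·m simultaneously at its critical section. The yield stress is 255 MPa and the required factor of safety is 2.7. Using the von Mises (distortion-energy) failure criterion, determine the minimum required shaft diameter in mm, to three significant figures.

d = 73.1 mm

σ_allow = σ_y/n = 255/2.7 = 94.44 MPa.
For a solid shaft σ_b = 32M/(πd³) and τ = 16T/(πd³), so the von Mises stress is σ' = (16/πd³)·√(4M²+3T²).
√(4M²+3T²) = √(4×(2.290×10^6)² + 3×(3.240×10^6)²) = 7.244×10^6 N·mm.
d³ = 16×7.244×10^6/(π×94.44) = 390600 mm³.
d = 73.10 mm.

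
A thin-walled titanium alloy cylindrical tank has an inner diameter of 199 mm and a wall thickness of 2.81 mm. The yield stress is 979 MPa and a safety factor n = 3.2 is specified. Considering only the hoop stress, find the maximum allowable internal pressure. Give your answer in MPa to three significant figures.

p_allow = 8.64 MPa

σ_allow = 979/3.2 = 305.9 MPa.
σ_h = pD/(2t) → p_allow = 2σ_allow t/D = 2×305.9×2.81/199 = 8.640 MPa.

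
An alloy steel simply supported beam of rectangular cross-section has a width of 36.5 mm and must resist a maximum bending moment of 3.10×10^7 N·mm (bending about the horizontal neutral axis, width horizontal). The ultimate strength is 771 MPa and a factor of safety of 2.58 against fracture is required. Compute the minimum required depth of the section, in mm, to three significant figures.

σ_allow = 771/2.58 = 298.8 MPa.
For a rectangular section σ = 6M/(bh²), so h² = 6M/(b σ_allow) = 6×3.1000×10^7/(36.5×298.8) = 17050 mm².
h = 130.6 mm.

h = 131 mm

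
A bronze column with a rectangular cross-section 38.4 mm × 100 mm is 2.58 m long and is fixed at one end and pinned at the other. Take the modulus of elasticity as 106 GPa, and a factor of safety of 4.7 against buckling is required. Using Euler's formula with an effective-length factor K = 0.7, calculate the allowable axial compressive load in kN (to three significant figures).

P_allow = 32.2 kN

Buckling occurs about the weak axis: I_min = h·b³/12 = 100×38.4³/12 = 471900 mm⁴ (b = 38.4 mm is the smaller dimension).
Effective length L_e = KL = 0.7×2.58 m = 1806 mm.
Euler critical load P_cr = π²EI/L_e² = π²×106000×471900/1806² = 151400 N.
P_allow = P_cr/n = 151400/4.7 = 32200 N.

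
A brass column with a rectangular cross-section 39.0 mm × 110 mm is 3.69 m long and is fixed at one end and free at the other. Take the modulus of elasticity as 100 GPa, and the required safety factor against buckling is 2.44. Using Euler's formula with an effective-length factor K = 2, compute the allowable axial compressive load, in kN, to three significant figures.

P_allow = 4.04 kN

Buckling occurs about the weak axis: I_min = h·b³/12 = 110×39.0³/12 = 543800 mm⁴ (b = 39.0 mm is the smaller dimension).
Effective length L_e = KL = 2×3.69 m = 7380 mm.
Euler critical load P_cr = π²EI/L_e² = π²×100000×543800/7380² = 9854 N.
P_allow = P_cr/n = 9854/2.44 = 4038 N.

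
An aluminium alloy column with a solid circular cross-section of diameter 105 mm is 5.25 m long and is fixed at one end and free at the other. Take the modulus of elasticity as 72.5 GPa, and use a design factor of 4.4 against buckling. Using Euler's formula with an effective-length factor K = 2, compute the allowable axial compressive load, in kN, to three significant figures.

P_allow = 8.80 kN

I = πd⁴/64 = π×105⁴/64 = 5.967×10^6 mm⁴.
Effective length L_e = KL = 2×5.25 m = 10500 mm.
Euler critical load P_cr = π²EI/L_e² = π²×72500×5.967×10^6/10500² = 38720 N.
P_allow = P_cr/n = 38720/4.4 = 8801 N.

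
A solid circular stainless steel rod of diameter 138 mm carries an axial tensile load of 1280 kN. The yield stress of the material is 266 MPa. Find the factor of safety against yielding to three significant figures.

A = πd²/4 = 14960 mm².
σ = F/A = 1280000/14960 = 85.58 MPa.
n = 266/85.58 = 3.108.

n = 3.11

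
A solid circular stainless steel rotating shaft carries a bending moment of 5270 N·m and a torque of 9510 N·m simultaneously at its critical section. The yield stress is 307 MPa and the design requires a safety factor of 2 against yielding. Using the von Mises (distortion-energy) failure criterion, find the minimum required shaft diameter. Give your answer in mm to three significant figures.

σ_allow = σ_y/n = 307/2 = 153.5 MPa.
For a solid shaft σ_b = 32M/(πd³) and τ = 16T/(πd³), so the von Mises stress is σ' = (16/πd³)·√(4M²+3T²).
√(4M²+3T²) = √(4×(5.270×10^6)² + 3×(9.510×10^6)²) = 1.956×10^7 N·mm.
d³ = 16×1.956×10^7/(π×153.5) = 648800 mm³.
d = 86.57 mm.

d = 86.6 mm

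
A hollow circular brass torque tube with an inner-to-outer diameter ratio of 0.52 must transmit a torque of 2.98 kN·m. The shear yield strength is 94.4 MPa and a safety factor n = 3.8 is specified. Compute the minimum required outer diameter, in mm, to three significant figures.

d_o = 87.0 mm

τ_allow = 94.4/3.8 = 24.84 MPa.
For a hollow shaft τ = 16T/[πd_o³(1−k⁴)] with k = 0.52, so 1−k⁴ = 0.9269.
d_o³ = 16T/[π τ_allow (1−k⁴)] = 16×2980000/(π×24.84×0.9269) = 659100 mm³.
d_o = 87.03 mm.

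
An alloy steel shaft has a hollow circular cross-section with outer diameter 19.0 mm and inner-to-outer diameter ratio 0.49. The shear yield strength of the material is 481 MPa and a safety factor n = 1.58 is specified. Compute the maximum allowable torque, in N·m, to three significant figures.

T_allow = 386 N·m

τ_allow = 481/1.58 = 304.4 MPa.
For a hollow shaft T_allow = τ_allow·πd_o³(1−k⁴)/16 with 1−k⁴ = 0.9424, so πd_o³(1−k⁴)/16 = 1269 mm³.
T_allow = 304.4×1269 = 386400 N·mm = 386.4 N·m.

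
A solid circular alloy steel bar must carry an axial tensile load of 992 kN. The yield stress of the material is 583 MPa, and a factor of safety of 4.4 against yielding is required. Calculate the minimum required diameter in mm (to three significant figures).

Allowable stress σ_allow = 583/4.4 = 132.5 MPa.
Required area A = F/σ_allow = 992000/132.5 = 7487 mm².
A = πd²/4 → d = √(4A/π) = 97.63 mm.

d = 97.6 mm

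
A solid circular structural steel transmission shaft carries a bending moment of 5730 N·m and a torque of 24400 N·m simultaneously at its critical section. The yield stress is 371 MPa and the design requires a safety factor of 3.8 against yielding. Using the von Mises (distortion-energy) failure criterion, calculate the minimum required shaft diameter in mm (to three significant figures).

d = 132 mm

σ_allow = σ_y/n = 371/3.8 = 97.63 MPa.
For a solid shaft σ_b = 32M/(πd³) and τ = 16T/(πd³), so the von Mises stress is σ' = (16/πd³)·√(4M²+3T²).
√(4M²+3T²) = √(4×(5.730×10^6)² + 3×(2.440×10^7)²) = 4.379×10^7 N·mm.
d³ = 16×4.379×10^7/(π×97.63) = 2.284×10^6 mm³.
d = 131.7 mm.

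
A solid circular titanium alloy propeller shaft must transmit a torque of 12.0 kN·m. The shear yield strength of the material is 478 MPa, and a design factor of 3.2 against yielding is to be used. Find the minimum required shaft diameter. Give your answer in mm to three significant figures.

Allowable shear stress τ_allow = 478/3.2 = 149.4 MPa.
For a solid shaft τ = 16T/(πd³), so d³ = 16T/(π τ_allow) = 16×1.2000×10^7/(π×149.4) = 409100 mm³.
d = (409100)^(1/3) = 74.24 mm.

d = 74.2 mm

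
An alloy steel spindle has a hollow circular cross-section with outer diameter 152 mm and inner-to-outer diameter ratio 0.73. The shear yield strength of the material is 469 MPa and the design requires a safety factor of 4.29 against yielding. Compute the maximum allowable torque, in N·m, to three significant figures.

T_allow = 54000 N·m

τ_allow = 469/4.29 = 109.3 MPa.
For a hollow shaft T_allow = τ_allow·πd_o³(1−k⁴)/16 with 1−k⁴ = 0.7160, so πd_o³(1−k⁴)/16 = 493700 mm³.
T_allow = 109.3×493700 = 5.398×10^7 N·mm = 53980 N·m.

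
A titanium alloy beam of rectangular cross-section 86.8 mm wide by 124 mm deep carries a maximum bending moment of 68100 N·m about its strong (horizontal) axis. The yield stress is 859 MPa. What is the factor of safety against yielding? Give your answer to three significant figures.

n = 2.81

Section modulus S = bh²/6 = 86.8×124²/6 = 222400 mm³.
σ = M/S = 6.8100×10^7/222400 = 306.2 MPa.
n = 859/306.2 = 2.806.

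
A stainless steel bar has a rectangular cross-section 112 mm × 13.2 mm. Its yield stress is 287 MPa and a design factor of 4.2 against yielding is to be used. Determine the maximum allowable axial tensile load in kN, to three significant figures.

σ_allow = 287/4.2 = 68.33 MPa.
A = 112×13.2 = 1478 mm².
F_allow = σ_allow × A = 68.33×1478 = 101000 N.

F_allow = 101 kN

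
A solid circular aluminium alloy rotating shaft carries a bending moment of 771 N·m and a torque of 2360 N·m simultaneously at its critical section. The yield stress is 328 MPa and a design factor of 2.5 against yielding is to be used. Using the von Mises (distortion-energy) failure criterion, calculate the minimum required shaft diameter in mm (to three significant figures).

d = 55.4 mm

σ_allow = σ_y/n = 328/2.5 = 131.2 MPa.
For a solid shaft σ_b = 32M/(πd³) and τ = 16T/(πd³), so the von Mises stress is σ' = (16/πd³)·√(4M²+3T²).
√(4M²+3T²) = √(4×(771000)² + 3×(2.360×10^6)²) = 4.369×10^6 N·mm.
d³ = 16×4.369×10^6/(π×131.2) = 169600 mm³.
d = 55.35 mm.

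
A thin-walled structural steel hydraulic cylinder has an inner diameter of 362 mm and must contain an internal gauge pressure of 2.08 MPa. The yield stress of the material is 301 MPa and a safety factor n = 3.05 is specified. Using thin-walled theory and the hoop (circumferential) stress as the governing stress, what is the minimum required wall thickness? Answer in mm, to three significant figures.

σ_allow = 301/3.05 = 98.69 MPa.
Hoop stress σ_h = pD/(2t), so t = pD/(2σ_allow) = 2.08×362/(2×98.69) = 3.815 mm.

t = 3.81 mm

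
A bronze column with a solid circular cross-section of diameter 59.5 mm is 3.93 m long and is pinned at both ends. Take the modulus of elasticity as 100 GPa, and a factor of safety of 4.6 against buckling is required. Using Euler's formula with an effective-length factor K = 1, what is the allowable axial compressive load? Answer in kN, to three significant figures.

P_allow = 8.55 kN

I = πd⁴/64 = π×59.5⁴/64 = 615200 mm⁴.
Effective length L_e = KL = 1×3.93 m = 3930 mm.
Euler critical load P_cr = π²EI/L_e² = π²×100000×615200/3930² = 39310 N.
P_allow = P_cr/n = 39310/4.6 = 8547 N.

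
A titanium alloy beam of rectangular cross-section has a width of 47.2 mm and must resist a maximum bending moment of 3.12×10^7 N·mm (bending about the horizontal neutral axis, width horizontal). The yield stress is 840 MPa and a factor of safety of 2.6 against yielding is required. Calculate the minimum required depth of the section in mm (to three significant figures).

h = 111 mm

σ_allow = 840/2.6 = 323.1 MPa.
For a rectangular section σ = 6M/(bh²), so h² = 6M/(b σ_allow) = 6×3.1200×10^7/(47.2×323.1) = 12280 mm².
h = 110.8 mm.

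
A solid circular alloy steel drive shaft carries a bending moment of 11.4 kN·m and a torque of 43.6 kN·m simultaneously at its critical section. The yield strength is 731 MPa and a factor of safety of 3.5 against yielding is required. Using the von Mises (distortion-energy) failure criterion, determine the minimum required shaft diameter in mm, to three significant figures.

d = 124 mm

σ_allow = σ_y/n = 731/3.5 = 208.9 MPa.
For a solid shaft σ_b = 32M/(πd³) and τ = 16T/(πd³), so the von Mises stress is σ' = (16/πd³)·√(4M²+3T²).
√(4M²+3T²) = √(4×(1.140×10^7)² + 3×(4.360×10^7)²) = 7.888×10^7 N·mm.
d³ = 16×7.888×10^7/(π×208.9) = 1.924×10^6 mm³.
d = 124.4 mm.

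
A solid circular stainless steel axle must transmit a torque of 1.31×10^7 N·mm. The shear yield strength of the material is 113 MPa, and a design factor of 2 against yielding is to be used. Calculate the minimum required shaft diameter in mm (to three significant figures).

Allowable shear stress τ_allow = 113/2 = 56.50 MPa.
For a solid shaft τ = 16T/(πd³), so d³ = 16T/(π τ_allow) = 16×1.3100×10^7/(π×56.50) = 1.181×10^6 mm³.
d = (1.181×10^6)^(1/3) = 105.7 mm.

d = 106 mm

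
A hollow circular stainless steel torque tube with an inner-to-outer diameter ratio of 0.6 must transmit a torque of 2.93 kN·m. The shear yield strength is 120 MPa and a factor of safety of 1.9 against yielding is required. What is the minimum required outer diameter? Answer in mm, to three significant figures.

τ_allow = 120/1.9 = 63.16 MPa.
For a hollow shaft τ = 16T/[πd_o³(1−k⁴)] with k = 0.6, so 1−k⁴ = 0.8704.
d_o³ = 16T/[π τ_allow (1−k⁴)] = 16×2930000/(π×63.16×0.8704) = 271500 mm³.
d_o = 64.75 mm.

d_o = 64.7 mm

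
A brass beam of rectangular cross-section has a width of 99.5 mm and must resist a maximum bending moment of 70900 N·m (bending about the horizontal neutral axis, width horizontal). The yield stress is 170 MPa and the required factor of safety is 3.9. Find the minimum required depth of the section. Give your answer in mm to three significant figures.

h = 313 mm

σ_allow = 170/3.9 = 43.59 MPa.
For a rectangular section σ = 6M/(bh²), so h² = 6M/(b σ_allow) = 6×7.0900×10^7/(99.5×43.59) = 98080 mm².
h = 313.2 mm.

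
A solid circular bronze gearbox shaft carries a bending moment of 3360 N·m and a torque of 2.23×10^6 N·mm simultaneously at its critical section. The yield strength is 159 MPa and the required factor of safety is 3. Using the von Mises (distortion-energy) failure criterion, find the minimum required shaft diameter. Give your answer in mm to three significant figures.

σ_allow = σ_y/n = 159/3 = 53.00 MPa.
For a solid shaft σ_b = 32M/(πd³) and τ = 16T/(πd³), so the von Mises stress is σ' = (16/πd³)·√(4M²+3T²).
√(4M²+3T²) = √(4×(3.360×10^6)² + 3×(2.230×10^6)²) = 7.751×10^6 N·mm.
d³ = 16×7.751×10^6/(π×53.00) = 744800 mm³.
d = 90.65 mm.

d = 90.6 mm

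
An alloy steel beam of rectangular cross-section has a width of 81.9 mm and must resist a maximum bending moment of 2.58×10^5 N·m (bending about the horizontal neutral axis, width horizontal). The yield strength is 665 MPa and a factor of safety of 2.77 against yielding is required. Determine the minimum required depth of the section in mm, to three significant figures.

σ_allow = 665/2.77 = 240.1 MPa.
For a rectangular section σ = 6M/(bh²), so h² = 6M/(b σ_allow) = 6×2.5800×10^8/(81.9×240.1) = 78730 mm².
h = 280.6 mm.

h = 281 mm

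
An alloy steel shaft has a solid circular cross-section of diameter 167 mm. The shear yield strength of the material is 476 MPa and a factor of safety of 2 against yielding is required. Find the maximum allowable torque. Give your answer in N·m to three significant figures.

T_allow = 2.18×10^5 N·m

τ_allow = 476/2 = 238.0 MPa.
For a solid shaft T_allow = τ_allow·πd³/16; πd³/16 = π×167³/16 = 914500 mm³.
T_allow = 238.0×914500 = 2.176×10^8 N·mm = 217600 N·m.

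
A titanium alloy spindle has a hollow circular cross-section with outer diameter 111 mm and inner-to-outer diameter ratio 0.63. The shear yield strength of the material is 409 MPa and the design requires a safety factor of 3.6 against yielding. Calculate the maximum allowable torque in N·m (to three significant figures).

τ_allow = 409/3.6 = 113.6 MPa.
For a hollow shaft T_allow = τ_allow·πd_o³(1−k⁴)/16 with 1−k⁴ = 0.8425, so πd_o³(1−k⁴)/16 = 226200 mm³.
T_allow = 113.6×226200 = 2.570×10^7 N·mm = 25700 N·m.

T_allow = 25700 N·m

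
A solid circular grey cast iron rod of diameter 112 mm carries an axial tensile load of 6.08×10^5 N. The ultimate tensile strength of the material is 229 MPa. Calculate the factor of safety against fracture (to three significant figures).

n = 3.71

A = πd²/4 = 9852 mm².
σ = F/A = 608000/9852 = 61.71 MPa.
n = 229/61.71 = 3.711.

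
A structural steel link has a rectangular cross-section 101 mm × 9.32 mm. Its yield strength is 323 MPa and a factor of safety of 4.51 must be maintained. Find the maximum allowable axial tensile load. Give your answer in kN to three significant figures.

σ_allow = 323/4.51 = 71.62 MPa.
A = 101×9.32 = 941.3 mm².
F_allow = σ_allow × A = 71.62×941.3 = 67420 N.

F_allow = 67.4 kN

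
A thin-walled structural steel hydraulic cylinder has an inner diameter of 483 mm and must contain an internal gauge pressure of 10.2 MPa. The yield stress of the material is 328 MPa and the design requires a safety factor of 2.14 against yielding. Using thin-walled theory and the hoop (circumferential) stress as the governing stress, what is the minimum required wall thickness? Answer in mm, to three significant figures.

t = 16.1 mm

σ_allow = 328/2.14 = 153.3 MPa.
Hoop stress σ_h = pD/(2t), so t = pD/(2σ_allow) = 10.2×483/(2×153.3) = 16.07 mm.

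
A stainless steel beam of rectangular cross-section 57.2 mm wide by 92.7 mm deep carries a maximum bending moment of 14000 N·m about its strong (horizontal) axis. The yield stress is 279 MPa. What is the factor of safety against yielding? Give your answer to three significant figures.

Section modulus S = bh²/6 = 57.2×92.7²/6 = 81920 mm³.
σ = M/S = 1.4000×10^7/81920 = 170.9 MPa.
n = 279/170.9 = 1.633.

n = 1.63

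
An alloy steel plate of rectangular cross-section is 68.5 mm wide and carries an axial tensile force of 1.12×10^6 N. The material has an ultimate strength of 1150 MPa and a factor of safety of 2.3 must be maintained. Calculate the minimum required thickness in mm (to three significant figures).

σ_allow = 1150/2.3 = 500.0 MPa.
Required area A = F/σ_allow = 1120000/500.0 = 2240 mm².
t = A/w = 2240/68.5 = 32.70 mm.

t = 32.7 mm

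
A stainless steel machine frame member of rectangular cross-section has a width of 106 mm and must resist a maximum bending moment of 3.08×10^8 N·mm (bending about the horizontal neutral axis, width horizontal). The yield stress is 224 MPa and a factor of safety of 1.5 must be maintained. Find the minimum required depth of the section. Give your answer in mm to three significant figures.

h = 342 mm

σ_allow = 224/1.5 = 149.3 MPa.
For a rectangular section σ = 6M/(bh²), so h² = 6M/(b σ_allow) = 6×3.0800×10^8/(106×149.3) = 116700 mm².
h = 341.7 mm.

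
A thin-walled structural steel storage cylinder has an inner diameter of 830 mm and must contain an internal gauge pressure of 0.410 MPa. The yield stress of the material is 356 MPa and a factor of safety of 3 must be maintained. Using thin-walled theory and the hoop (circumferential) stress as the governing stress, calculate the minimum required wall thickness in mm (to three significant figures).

σ_allow = 356/3 = 118.7 MPa.
Hoop stress σ_h = pD/(2t), so t = pD/(2σ_allow) = 0.410×830/(2×118.7) = 1.434 mm.

t = 1.43 mm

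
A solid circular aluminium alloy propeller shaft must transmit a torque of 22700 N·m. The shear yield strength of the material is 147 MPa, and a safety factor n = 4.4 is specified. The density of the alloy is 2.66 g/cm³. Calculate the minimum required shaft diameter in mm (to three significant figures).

Allowable shear stress τ_allow = 147/4.4 = 33.41 MPa.
For a solid shaft τ = 16T/(πd³), so d³ = 16T/(π τ_allow) = 16×2.2700×10^7/(π×33.41) = 3.460×10^6 mm³.
d = (3.460×10^6)^(1/3) = 151.3 mm.

d = 151 mm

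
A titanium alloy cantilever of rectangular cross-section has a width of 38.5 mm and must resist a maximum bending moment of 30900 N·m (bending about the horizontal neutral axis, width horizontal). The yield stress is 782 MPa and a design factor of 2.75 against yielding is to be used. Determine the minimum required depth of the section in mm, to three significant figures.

h = 130 mm

σ_allow = 782/2.75 = 284.4 MPa.
For a rectangular section σ = 6M/(bh²), so h² = 6M/(b σ_allow) = 6×3.0900×10^7/(38.5×284.4) = 16930 mm².
h = 130.1 mm.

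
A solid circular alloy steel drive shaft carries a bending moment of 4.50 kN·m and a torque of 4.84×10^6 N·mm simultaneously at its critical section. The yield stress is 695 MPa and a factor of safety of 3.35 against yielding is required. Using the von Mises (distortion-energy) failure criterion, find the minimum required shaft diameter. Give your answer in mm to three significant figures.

d = 67.1 mm

σ_allow = σ_y/n = 695/3.35 = 207.5 MPa.
For a solid shaft σ_b = 32M/(πd³) and τ = 16T/(πd³), so the von Mises stress is σ' = (16/πd³)·√(4M²+3T²).
√(4M²+3T²) = √(4×(4.500×10^6)² + 3×(4.840×10^6)²) = 1.230×10^7 N·mm.
d³ = 16×1.230×10^7/(π×207.5) = 301900 mm³.
d = 67.09 mm.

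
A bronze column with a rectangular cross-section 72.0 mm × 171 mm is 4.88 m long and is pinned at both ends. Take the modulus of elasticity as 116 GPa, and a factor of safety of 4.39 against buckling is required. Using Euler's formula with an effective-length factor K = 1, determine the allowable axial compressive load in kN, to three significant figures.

P_allow = 58.2 kN

Buckling occurs about the weak axis: I_min = h·b³/12 = 171×72.0³/12 = 5.319×10^6 mm⁴ (b = 72.0 mm is the smaller dimension).
Effective length L_e = KL = 1×4.88 m = 4880 mm.
Euler critical load P_cr = π²EI/L_e² = π²×116000×5.319×10^6/4880² = 255700 N.
P_allow = P_cr/n = 255700/4.39 = 58250 N.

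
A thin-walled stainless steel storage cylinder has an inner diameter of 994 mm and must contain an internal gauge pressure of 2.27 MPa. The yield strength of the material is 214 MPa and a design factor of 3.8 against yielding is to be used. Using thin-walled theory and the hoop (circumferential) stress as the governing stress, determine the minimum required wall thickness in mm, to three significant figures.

t = 20.0 mm

σ_allow = 214/3.8 = 56.32 MPa.
Hoop stress σ_h = pD/(2t), so t = pD/(2σ_allow) = 2.27×994/(2×56.32) = 20.03 mm.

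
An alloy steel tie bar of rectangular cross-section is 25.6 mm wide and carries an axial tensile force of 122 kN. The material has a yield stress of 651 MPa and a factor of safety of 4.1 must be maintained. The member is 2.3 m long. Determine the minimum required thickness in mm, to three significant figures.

t = 30.0 mm

σ_allow = 651/4.1 = 158.8 MPa.
Required area A = F/σ_allow = 122000/158.8 = 768.4 mm².
t = A/w = 768.4/25.6 = 30.01 mm.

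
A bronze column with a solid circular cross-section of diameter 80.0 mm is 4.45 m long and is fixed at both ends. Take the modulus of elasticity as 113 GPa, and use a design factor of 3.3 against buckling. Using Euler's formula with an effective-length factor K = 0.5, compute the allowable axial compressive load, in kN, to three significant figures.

I = πd⁴/64 = π×80.0⁴/64 = 2.011×10^6 mm⁴.
Effective length L_e = KL = 0.5×4.45 m = 2225 mm.
Euler critical load P_cr = π²EI/L_e² = π²×113000×2.011×10^6/2225² = 452900 N.
P_allow = P_cr/n = 452900/3.3 = 137300 N.

P_allow = 137 kN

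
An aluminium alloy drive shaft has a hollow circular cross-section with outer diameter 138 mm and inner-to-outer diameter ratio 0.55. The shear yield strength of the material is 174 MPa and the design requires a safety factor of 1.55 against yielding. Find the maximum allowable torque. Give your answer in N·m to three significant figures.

τ_allow = 174/1.55 = 112.3 MPa.
For a hollow shaft T_allow = τ_allow·πd_o³(1−k⁴)/16 with 1−k⁴ = 0.9085, so πd_o³(1−k⁴)/16 = 468800 mm³.
T_allow = 112.3×468800 = 5.263×10^7 N·mm = 52630 N·m.

T_allow = 52600 N·m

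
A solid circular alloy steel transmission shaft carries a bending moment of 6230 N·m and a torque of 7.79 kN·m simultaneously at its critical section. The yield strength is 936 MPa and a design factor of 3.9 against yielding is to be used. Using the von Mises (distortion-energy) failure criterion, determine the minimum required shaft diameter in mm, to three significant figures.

σ_allow = σ_y/n = 936/3.9 = 240.0 MPa.
For a solid shaft σ_b = 32M/(πd³) and τ = 16T/(πd³), so the von Mises stress is σ' = (16/πd³)·√(4M²+3T²).
√(4M²+3T²) = √(4×(6.230×10^6)² + 3×(7.790×10^6)²) = 1.837×10^7 N·mm.
d³ = 16×1.837×10^7/(π×240.0) = 389700 mm³.
d = 73.04 mm.

d = 73.0 mm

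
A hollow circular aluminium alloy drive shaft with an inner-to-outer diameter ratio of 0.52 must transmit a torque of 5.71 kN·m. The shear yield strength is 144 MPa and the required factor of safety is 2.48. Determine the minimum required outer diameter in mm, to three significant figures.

d_o = 81.4 mm

τ_allow = 144/2.48 = 58.06 MPa.
For a hollow shaft τ = 16T/[πd_o³(1−k⁴)] with k = 0.52, so 1−k⁴ = 0.9269.
d_o³ = 16T/[π τ_allow (1−k⁴)] = 16×5710000/(π×58.06×0.9269) = 540300 mm³.
d_o = 81.45 mm.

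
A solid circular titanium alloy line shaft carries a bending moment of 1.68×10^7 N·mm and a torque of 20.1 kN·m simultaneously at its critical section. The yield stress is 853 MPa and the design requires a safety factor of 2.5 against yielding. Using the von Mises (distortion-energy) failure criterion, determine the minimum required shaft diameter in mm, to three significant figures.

σ_allow = σ_y/n = 853/2.5 = 341.2 MPa.
For a solid shaft σ_b = 32M/(πd³) and τ = 16T/(πd³), so the von Mises stress is σ' = (16/πd³)·√(4M²+3T²).
√(4M²+3T²) = √(4×(1.680×10^7)² + 3×(2.010×10^7)²) = 4.838×10^7 N·mm.
d³ = 16×4.838×10^7/(π×341.2) = 722200 mm³.
d = 89.72 mm.

d = 89.7 mm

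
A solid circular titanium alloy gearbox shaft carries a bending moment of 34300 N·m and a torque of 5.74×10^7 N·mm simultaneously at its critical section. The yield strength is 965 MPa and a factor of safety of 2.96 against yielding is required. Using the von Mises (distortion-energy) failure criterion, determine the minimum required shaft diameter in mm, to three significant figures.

σ_allow = σ_y/n = 965/2.96 = 326.0 MPa.
For a solid shaft σ_b = 32M/(πd³) and τ = 16T/(πd³), so the von Mises stress is σ' = (16/πd³)·√(4M²+3T²).
√(4M²+3T²) = √(4×(3.430×10^7)² + 3×(5.740×10^7)²) = 1.208×10^8 N·mm.
d³ = 16×1.208×10^8/(π×326.0) = 1.887×10^6 mm³.
d = 123.6 mm.

d = 124 mm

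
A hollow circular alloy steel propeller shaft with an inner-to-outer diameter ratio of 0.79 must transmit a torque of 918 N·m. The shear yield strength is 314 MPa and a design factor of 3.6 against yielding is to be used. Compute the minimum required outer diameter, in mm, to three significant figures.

d_o = 44.4 mm

τ_allow = 314/3.6 = 87.22 MPa.
For a hollow shaft τ = 16T/[πd_o³(1−k⁴)] with k = 0.79, so 1−k⁴ = 0.6105.
d_o³ = 16T/[π τ_allow (1−k⁴)] = 16×918000/(π×87.22×0.6105) = 87800 mm³.
d_o = 44.45 mm.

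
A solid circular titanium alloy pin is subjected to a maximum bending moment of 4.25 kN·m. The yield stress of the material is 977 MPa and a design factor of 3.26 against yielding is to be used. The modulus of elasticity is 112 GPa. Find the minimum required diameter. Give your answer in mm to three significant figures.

d = 52.5 mm

σ_allow = 977/3.26 = 299.7 MPa.
For a solid circular section σ = 32M/(πd³), so d³ = 32M/(π σ_allow) = 32×4250000/(π×299.7) = 144400 mm³.
d = 52.47 mm.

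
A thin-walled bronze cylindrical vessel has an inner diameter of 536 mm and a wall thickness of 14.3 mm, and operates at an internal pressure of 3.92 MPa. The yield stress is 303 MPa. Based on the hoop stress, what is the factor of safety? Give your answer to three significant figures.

n = 4.12

σ_h = pD/(2t) = 3.92×536/(2×14.3) = 73.47 MPa.
n = 303/73.47 = 4.124.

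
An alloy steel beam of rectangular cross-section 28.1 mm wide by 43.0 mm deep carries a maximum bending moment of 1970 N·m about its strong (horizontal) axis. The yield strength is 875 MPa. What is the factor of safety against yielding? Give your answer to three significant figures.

n = 3.85

Section modulus S = bh²/6 = 28.1×43.0²/6 = 8659 mm³.
σ = M/S = 1970000/8659 = 227.5 MPa.
n = 875/227.5 = 3.846.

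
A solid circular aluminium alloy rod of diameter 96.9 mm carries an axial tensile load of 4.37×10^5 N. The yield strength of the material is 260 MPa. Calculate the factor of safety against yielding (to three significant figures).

A = πd²/4 = 7375 mm².
σ = F/A = 437000/7375 = 59.26 MPa.
n = 260/59.26 = 4.388.

n = 4.39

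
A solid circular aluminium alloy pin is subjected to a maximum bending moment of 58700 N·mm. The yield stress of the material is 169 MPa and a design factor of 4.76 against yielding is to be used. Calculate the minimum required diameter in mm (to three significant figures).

d = 25.6 mm

σ_allow = 169/4.76 = 35.50 MPa.
For a solid circular section σ = 32M/(πd³), so d³ = 32M/(π σ_allow) = 32×58700/(π×35.50) = 16840 mm³.
d = 25.63 mm.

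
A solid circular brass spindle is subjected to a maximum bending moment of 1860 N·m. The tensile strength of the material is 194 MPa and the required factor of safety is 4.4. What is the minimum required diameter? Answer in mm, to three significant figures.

σ_allow = 194/4.4 = 44.09 MPa.
For a solid circular section σ = 32M/(πd³), so d³ = 32M/(π σ_allow) = 32×1860000/(π×44.09) = 429700 mm³.
d = 75.46 mm.

d = 75.5 mm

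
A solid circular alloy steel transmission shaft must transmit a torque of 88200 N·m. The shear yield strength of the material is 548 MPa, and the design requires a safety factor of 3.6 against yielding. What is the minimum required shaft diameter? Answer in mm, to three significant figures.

d = 143 mm

Allowable shear stress τ_allow = 548/3.6 = 152.2 MPa.
For a solid shaft τ = 16T/(πd³), so d³ = 16T/(π τ_allow) = 16×8.8200×10^7/(π×152.2) = 2.951×10^6 mm³.
d = (2.951×10^6)^(1/3) = 143.4 mm.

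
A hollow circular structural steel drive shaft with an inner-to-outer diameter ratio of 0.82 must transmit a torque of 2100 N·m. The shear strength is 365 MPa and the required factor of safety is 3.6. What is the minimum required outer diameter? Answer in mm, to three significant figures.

τ_allow = 365/3.6 = 101.4 MPa.
For a hollow shaft τ = 16T/[πd_o³(1−k⁴)] with k = 0.82, so 1−k⁴ = 0.5479.
d_o³ = 16T/[π τ_allow (1−k⁴)] = 16×2100000/(π×101.4×0.5479) = 192500 mm³.
d_o = 57.74 mm.

d_o = 57.7 mm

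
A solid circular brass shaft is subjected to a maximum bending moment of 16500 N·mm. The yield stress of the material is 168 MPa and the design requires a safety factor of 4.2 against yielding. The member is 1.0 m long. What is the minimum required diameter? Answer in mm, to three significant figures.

σ_allow = 168/4.2 = 40.00 MPa.
For a solid circular section σ = 32M/(πd³), so d³ = 32M/(π σ_allow) = 32×16500/(π×40.00) = 4202 mm³.
d = 16.14 mm.

d = 16.1 mm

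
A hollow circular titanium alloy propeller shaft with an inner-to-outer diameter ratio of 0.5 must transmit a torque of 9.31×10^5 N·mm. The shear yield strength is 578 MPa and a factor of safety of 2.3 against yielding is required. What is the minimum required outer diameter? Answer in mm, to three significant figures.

d_o = 27.2 mm

τ_allow = 578/2.3 = 251.3 MPa.
For a hollow shaft τ = 16T/[πd_o³(1−k⁴)] with k = 0.5, so 1−k⁴ = 0.9375.
d_o³ = 16T/[π τ_allow (1−k⁴)] = 16×931000/(π×251.3×0.9375) = 20130 mm³.
d_o = 27.20 mm.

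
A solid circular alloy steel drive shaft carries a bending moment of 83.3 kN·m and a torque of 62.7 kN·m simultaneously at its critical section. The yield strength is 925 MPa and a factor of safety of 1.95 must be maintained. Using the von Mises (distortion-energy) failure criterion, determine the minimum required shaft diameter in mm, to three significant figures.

d = 129 mm

σ_allow = σ_y/n = 925/1.95 = 474.4 MPa.
For a solid shaft σ_b = 32M/(πd³) and τ = 16T/(πd³), so the von Mises stress is σ' = (16/πd³)·√(4M²+3T²).
√(4M²+3T²) = √(4×(8.330×10^7)² + 3×(6.270×10^7)²) = 1.989×10^8 N·mm.
d³ = 16×1.989×10^8/(π×474.4) = 2.135×10^6 mm³.
d = 128.8 mm.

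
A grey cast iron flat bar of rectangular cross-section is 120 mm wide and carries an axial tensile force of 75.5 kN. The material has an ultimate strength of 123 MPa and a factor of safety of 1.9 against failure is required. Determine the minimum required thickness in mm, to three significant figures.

σ_allow = 123/1.9 = 64.74 MPa.
Required area A = F/σ_allow = 75500/64.74 = 1166 mm².
t = A/w = 1166/120 = 9.719 mm.

t = 9.72 mm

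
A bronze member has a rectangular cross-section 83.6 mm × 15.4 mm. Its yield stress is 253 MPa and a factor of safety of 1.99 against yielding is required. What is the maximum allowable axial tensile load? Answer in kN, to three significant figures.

σ_allow = 253/1.99 = 127.1 MPa.
A = 83.6×15.4 = 1287 mm².
F_allow = σ_allow × A = 127.1×1287 = 163700 N.

F_allow = 164 kN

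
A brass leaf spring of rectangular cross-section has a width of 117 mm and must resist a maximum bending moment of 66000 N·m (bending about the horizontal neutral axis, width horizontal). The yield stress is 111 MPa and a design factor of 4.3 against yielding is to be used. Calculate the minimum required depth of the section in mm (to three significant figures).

σ_allow = 111/4.3 = 25.81 MPa.
For a rectangular section σ = 6M/(bh²), so h² = 6M/(b σ_allow) = 6×6.6000×10^7/(117×25.81) = 131100 mm².
h = 362.1 mm.

h = 362 mm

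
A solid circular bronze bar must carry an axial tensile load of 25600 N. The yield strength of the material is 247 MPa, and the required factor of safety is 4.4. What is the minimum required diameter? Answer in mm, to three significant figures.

d = 24.1 mm

Allowable stress σ_allow = 247/4.4 = 56.14 MPa.
Required area A = F/σ_allow = 25600/56.14 = 456.0 mm².
A = πd²/4 → d = √(4A/π) = 24.10 mm.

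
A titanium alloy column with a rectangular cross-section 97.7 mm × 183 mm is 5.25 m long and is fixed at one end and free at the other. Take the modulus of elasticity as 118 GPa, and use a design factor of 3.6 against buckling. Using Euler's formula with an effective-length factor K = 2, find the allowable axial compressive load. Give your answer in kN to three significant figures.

Buckling occurs about the weak axis: I_min = h·b³/12 = 183×97.7³/12 = 1.422×10^7 mm⁴ (b = 97.7 mm is the smaller dimension).
Effective length L_e = KL = 2×5.25 m = 10500 mm.
Euler critical load P_cr = π²EI/L_e² = π²×118000×1.422×10^7/10500² = 150200 N.
P_allow = P_cr/n = 150200/3.6 = 41730 N.

P_allow = 41.7 kN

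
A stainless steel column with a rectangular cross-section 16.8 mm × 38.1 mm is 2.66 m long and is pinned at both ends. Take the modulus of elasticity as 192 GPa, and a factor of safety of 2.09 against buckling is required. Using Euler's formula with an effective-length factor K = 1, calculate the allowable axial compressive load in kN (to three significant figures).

Buckling occurs about the weak axis: I_min = h·b³/12 = 38.1×16.8³/12 = 15050 mm⁴ (b = 16.8 mm is the smaller dimension).
Effective length L_e = KL = 1×2.66 m = 2660 mm.
Euler critical load P_cr = π²EI/L_e² = π²×192000×15050/2660² = 4032 N.
P_allow = P_cr/n = 4032/2.09 = 1929 N.

P_allow = 1.93 kN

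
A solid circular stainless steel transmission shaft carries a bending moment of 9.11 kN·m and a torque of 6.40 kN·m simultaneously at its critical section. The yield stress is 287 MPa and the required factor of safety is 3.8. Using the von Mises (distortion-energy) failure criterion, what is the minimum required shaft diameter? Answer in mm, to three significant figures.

d = 113 mm

σ_allow = σ_y/n = 287/3.8 = 75.53 MPa.
For a solid shaft σ_b = 32M/(πd³) and τ = 16T/(πd³), so the von Mises stress is σ' = (16/πd³)·√(4M²+3T²).
√(4M²+3T²) = √(4×(9.110×10^6)² + 3×(6.400×10^6)²) = 2.133×10^7 N·mm.
d³ = 16×2.133×10^7/(π×75.53) = 1.438×10^6 mm³.
d = 112.9 mm.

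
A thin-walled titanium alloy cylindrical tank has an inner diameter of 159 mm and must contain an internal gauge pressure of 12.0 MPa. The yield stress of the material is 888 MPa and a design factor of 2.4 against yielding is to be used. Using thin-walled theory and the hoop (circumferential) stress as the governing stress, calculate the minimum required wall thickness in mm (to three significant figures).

t = 2.58 mm

σ_allow = 888/2.4 = 370.0 MPa.
Hoop stress σ_h = pD/(2t), so t = pD/(2σ_allow) = 12.0×159/(2×370.0) = 2.578 mm.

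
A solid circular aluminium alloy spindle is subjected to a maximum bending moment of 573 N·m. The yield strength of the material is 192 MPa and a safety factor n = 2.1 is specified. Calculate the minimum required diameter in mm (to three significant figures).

σ_allow = 192/2.1 = 91.43 MPa.
For a solid circular section σ = 32M/(πd³), so d³ = 32M/(π σ_allow) = 32×573000/(π×91.43) = 63840 mm³.
d = 39.97 mm.

d = 40.0 mm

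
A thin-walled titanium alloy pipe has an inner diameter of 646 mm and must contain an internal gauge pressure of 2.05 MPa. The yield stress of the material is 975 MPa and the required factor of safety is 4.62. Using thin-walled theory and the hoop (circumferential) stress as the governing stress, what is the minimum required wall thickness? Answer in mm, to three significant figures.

t = 3.14 mm

σ_allow = 975/4.62 = 211.0 MPa.
Hoop stress σ_h = pD/(2t), so t = pD/(2σ_allow) = 2.05×646/(2×211.0) = 3.138 mm.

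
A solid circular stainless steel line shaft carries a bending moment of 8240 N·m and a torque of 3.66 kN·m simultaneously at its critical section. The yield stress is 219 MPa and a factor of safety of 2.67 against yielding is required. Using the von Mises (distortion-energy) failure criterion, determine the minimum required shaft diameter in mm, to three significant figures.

d = 103 mm

σ_allow = σ_y/n = 219/2.67 = 82.02 MPa.
For a solid shaft σ_b = 32M/(πd³) and τ = 16T/(πd³), so the von Mises stress is σ' = (16/πd³)·√(4M²+3T²).
√(4M²+3T²) = √(4×(8.240×10^6)² + 3×(3.660×10^6)²) = 1.766×10^7 N·mm.
d³ = 16×1.766×10^7/(π×82.02) = 1.096×10^6 mm³.
d = 103.1 mm.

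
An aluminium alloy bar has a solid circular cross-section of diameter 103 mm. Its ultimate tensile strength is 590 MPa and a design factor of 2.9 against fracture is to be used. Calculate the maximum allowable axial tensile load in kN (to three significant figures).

σ_allow = 590/2.9 = 203.4 MPa.
A = πd²/4 = π×103²/4 = 8332 mm².
F_allow = σ_allow × A = 203.4×8332 = 1.695×10^6 N.

F_allow = 1700 kN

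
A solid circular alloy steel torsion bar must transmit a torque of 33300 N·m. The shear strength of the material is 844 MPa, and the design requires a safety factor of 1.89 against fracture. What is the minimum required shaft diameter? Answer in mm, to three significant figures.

Allowable shear stress τ_allow = 844/1.89 = 446.6 MPa.
For a solid shaft τ = 16T/(πd³), so d³ = 16T/(π τ_allow) = 16×3.3300×10^7/(π×446.6) = 379800 mm³.
d = (379800)^(1/3) = 72.42 mm.

d = 72.4 mm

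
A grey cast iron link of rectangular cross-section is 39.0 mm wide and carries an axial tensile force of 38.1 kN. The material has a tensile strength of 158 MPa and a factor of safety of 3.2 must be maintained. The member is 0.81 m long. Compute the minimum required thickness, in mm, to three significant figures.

σ_allow = 158/3.2 = 49.38 MPa.
Required area A = F/σ_allow = 38100/49.38 = 771.6 mm².
t = A/w = 771.6/39.0 = 19.79 mm.

t = 19.8 mm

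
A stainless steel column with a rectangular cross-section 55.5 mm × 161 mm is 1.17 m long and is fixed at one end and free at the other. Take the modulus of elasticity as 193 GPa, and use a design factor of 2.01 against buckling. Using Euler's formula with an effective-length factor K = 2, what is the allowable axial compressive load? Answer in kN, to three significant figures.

Buckling occurs about the weak axis: I_min = h·b³/12 = 161×55.5³/12 = 2.294×10^6 mm⁴ (b = 55.5 mm is the smaller dimension).
Effective length L_e = KL = 2×1.17 m = 2340 mm.
Euler critical load P_cr = π²EI/L_e² = π²×193000×2.294×10^6/2340² = 797900 N.
P_allow = P_cr/n = 797900/2.01 = 397000 N.

P_allow = 397 kN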